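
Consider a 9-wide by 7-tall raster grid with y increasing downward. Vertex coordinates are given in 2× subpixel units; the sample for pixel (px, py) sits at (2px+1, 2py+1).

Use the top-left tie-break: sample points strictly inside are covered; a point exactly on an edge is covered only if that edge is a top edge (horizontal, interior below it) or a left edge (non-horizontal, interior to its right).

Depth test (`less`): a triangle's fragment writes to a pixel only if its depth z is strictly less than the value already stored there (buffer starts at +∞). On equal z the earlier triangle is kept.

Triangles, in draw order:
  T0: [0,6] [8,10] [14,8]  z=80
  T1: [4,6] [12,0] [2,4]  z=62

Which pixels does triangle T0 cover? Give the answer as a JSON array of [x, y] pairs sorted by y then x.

T0:
  2·area = 40  (B↔C swapped to make it positive)
  edge (0, 6)→(14, 8): d=(14,2) right/bottom  bias=-1
  edge (14, 8)→(8, 10): d=(-6,2) right/bottom  bias=-1
  edge (8, 10)→(0, 6): d=(-8,-4) top-left  bias=+0
    (1,3)@(3, 7): e=[8,28,4] → #
    (2,3)@(5, 7): e=[4,24,12] → #
    (3,3)@(7, 7): e=[0,20,20] → ·  [on edge]
    (8,3)@(17, 7): e=[-20,0,60] → ·  [on edge]
    (1,4)@(3, 9): e=[36,16,-12] → ·
    (2,4)@(5, 9): e=[32,12,-4] → ·
    (3,4)@(7, 9): e=[28,8,4] → #
    (4,4)@(9, 9): e=[24,4,12] → #
    (5,4)@(11, 9): e=[20,0,20] → ·  [on edge]
    (2,5)@(5, 11): e=[60,0,-20] → ·  [on edge]
    (3,5)@(7, 11): e=[56,-4,-12] → ·
    (4,5)@(9, 11): e=[52,-8,-4] → ·
  covered (4 px):
    · · · · · · · · ·
    · · · · · · · · ·
    · · · · · · · · ·
    · # # · · · · · ·
    · · · # # · · · ·
    · · · · · · · · ·
    · · · · · · · · ·
T1:
  2·area = 28  (B↔C swapped to make it positive)
  edge (4, 6)→(2, 4): d=(-2,-2) top-left  bias=+0
  edge (2, 4)→(12, 0): d=(10,-4) top-left  bias=+0
  edge (12, 0)→(4, 6): d=(-8,6) right/bottom  bias=-1
    (0,1)@(1, 3): e=[0,-14,42] → ·  [on edge]
    (2,1)@(5, 3): e=[8,2,18] → #
    (3,1)@(7, 3): e=[12,10,6] → #
    (4,1)@(9, 3): e=[16,18,-6] → ·
    (1,2)@(3, 5): e=[0,14,14] → #  [on edge]
    (3,2)@(7, 5): e=[8,30,-10] → ·
    (1,3)@(3, 7): e=[-4,34,-2] → ·
    (2,3)@(5, 7): e=[0,42,-14] → ·  [on edge]
    (3,4)@(7, 9): e=[0,70,-42] → ·  [on edge]
    (4,5)@(9, 11): e=[0,98,-70] → ·  [on edge]
    (5,6)@(11, 13): e=[0,126,-98] → ·  [on edge]
  covered (4 px):
    · · · · · · · · ·
    · · # # · · · · ·
    · # # · · · · · ·
    · · · · · · · · ·
    · · · · · · · · ·
    · · · · · · · · ·
    · · · · · · · · ·

Final: [[1,3],[2,3],[3,4],[4,4]]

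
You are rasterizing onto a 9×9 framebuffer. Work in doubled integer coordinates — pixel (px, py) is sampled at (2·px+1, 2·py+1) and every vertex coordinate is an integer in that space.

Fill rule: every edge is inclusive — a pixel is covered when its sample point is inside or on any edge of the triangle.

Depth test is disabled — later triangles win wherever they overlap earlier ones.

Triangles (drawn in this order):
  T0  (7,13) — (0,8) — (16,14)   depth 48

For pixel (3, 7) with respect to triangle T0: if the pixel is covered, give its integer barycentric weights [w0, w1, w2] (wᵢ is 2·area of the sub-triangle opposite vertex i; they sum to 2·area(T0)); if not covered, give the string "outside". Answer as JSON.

T0:
  2·area = 38
  edge (7, 13)→(0, 8): d=(-7,-5) inclusive
  edge (0, 8)→(16, 14): d=(16,6) inclusive
  edge (16, 14)→(7, 13): d=(-9,-1) inclusive
    (2,5)@(5, 11): e=[4,18,16] → X
    (3,5)@(7, 11): e=[14,6,18] → X
    (4,5)@(9, 11): e=[24,-6,20] → .
    (2,6)@(5, 13): e=[-10,50,-2] → .
    (3,6)@(7, 13): e=[0,38,0] → X  [on edge]
    (4,6)@(9, 13): e=[10,26,2] → X
    (5,6)@(11, 13): e=[20,14,4] → X
    (6,6)@(13, 13): e=[30,2,6] → X
    (7,6)@(15, 13): e=[40,-10,8] → .
    (3,7)@(7, 15): e=[-14,70,-18] → .
    (4,7)@(9, 15): e=[-4,58,-16] → .
    (5,7)@(11, 15): e=[6,46,-14] → .
  covered (6 px):
    . . . . . . . . .
    . . . . . . . . .
    . . . . . . . . .
    . . . . . . . . .
    . . . . . . . . .
    . . X X . . . . .
    . . . X X X X . .
    . . . . . . . . .
    . . . . . . . . .

Answer: "outside"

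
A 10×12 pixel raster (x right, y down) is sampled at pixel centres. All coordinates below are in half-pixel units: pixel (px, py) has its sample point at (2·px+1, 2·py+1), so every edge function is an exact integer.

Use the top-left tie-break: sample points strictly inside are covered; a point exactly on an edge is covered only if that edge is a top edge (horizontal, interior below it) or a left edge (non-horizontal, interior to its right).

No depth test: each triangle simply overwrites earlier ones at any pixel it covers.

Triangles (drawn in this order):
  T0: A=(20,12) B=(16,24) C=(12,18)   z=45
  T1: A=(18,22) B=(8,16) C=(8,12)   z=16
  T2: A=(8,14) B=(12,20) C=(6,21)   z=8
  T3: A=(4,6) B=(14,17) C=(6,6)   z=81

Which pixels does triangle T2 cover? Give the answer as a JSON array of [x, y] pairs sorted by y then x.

T0:
  2·area = 72
  edge (20, 12)→(16, 24): d=(-4,12) right/bottom  bias=-1
  edge (16, 24)→(12, 18): d=(-4,-6) top-left  bias=+0
  edge (12, 18)→(20, 12): d=(8,-6) top-left  bias=+0
    (9,6)@(19, 13): e=[8,62,2] → █
    (8,7)@(17, 15): e=[24,42,6] → █
    (9,7)@(19, 15): e=[0,54,18] → ·  [on edge]
    (7,8)@(15, 17): e=[40,22,10] → █
    (9,8)@(19, 17): e=[-8,46,34] → ·
    (6,9)@(13, 19): e=[56,2,14] → █
    (9,9)@(19, 19): e=[-16,38,50] → ·
    (6,10)@(13, 21): e=[48,-6,30] → ·
    (7,10)@(15, 21): e=[24,6,42] → █
    (8,10)@(17, 21): e=[0,18,54] → ·  [on edge]
    (7,11)@(15, 23): e=[16,-2,58] → ·
  covered (8 px):
    · · · · · · · · · ·
    · · · · · · · · · ·
    · · · · · · · · · ·
    · · · · · · · · · ·
    · · · · · · · · · ·
    · · · · · · · · · ·
    · · · · · · · · · █
    · · · · · · · · █ ·
    · · · · · · · █ █ ·
    · · · · · · █ █ █ ·
    · · · · · · · █ · ·
    · · · · · · · · · ·
T1:
  2·area = 40
  edge (18, 22)→(8, 16): d=(-10,-6) top-left  bias=+0
  edge (8, 16)→(8, 12): d=(0,-4) top-left  bias=+0
  edge (8, 12)→(18, 22): d=(10,10) right/bottom  bias=-1
    (0,2)@(1, 5): e=[68,-28,0] → ·  [on edge]
    (1,3)@(3, 7): e=[60,-20,0] → ·  [on edge]
    (2,4)@(5, 9): e=[52,-12,0] → ·  [on edge]
    (3,5)@(7, 11): e=[44,-4,0] → ·  [on edge]
    (1,6)@(3, 13): e=[0,-20,60] → ·  [on edge]
    (4,6)@(9, 13): e=[36,4,0] → ·  [on edge]
    (4,7)@(9, 15): e=[16,4,20] → █
    (5,7)@(11, 15): e=[28,12,0] → ·  [on edge]
    (4,8)@(9, 17): e=[-4,4,40] → ·
    (5,8)@(11, 17): e=[8,12,20] → █
    (6,8)@(13, 17): e=[20,20,0] → ·  [on edge]
    (5,9)@(11, 19): e=[-12,12,40] → ·
    (6,9)@(13, 19): e=[0,20,20] → █  [on edge]
    (7,9)@(15, 19): e=[12,28,0] → ·  [on edge]
    (8,10)@(17, 21): e=[4,36,0] → ·  [on edge]
    (9,11)@(19, 23): e=[-4,44,0] → ·  [on edge]
  covered (3 px):
    · · · · · · · · · ·
    · · · · · · · · · ·
    · · · · · · · · · ·
    · · · · · · · · · ·
    · · · · · · · · · ·
    · · · · · · · · · ·
    · · · · · · · · · ·
    · · · · █ · · · · ·
    · · · · · █ · · · ·
    · · · · · · █ · · ·
    · · · · · · · · · ·
    · · · · · · · · · ·
T2:
  2·area = 40
  edge (8, 14)→(12, 20): d=(4,6) right/bottom  bias=-1
  edge (12, 20)→(6, 21): d=(-6,1) right/bottom  bias=-1
  edge (6, 21)→(8, 14): d=(2,-7) top-left  bias=+0
    (4,8)@(9, 17): e=[6,21,13] → █
    (5,8)@(11, 17): e=[-6,19,27] → ·
    (3,9)@(7, 19): e=[26,11,3] → █
    (5,9)@(11, 19): e=[2,7,31] → █
    (6,9)@(13, 19): e=[-10,5,45] → ·
    (3,10)@(7, 21): e=[34,-1,7] → ·
    (4,10)@(9, 21): e=[22,-3,21] → ·
    (5,10)@(11, 21): e=[10,-5,35] → ·
  covered (4 px):
    · · · · · · · · · ·
    · · · · · · · · · ·
    · · · · · · · · · ·
    · · · · · · · · · ·
    · · · · · · · · · ·
    · · · · · · · · · ·
    · · · · · · · · · ·
    · · · · · · · · · ·
    · · · · █ · · · · ·
    · · · █ █ █ · · · ·
    · · · · · · · · · ·
    · · · · · · · · · ·
T3:
  2·area = 22  (B↔C swapped to make it positive)
  edge (4, 6)→(6, 6): d=(2,0) top-left  bias=+0
  edge (6, 6)→(14, 17): d=(8,11) right/bottom  bias=-1
  edge (14, 17)→(4, 6): d=(-10,-11) top-left  bias=+0
    (2,3)@(5, 7): e=[2,19,1] → █
    (3,3)@(7, 7): e=[2,-3,23] → ·
    (2,4)@(5, 9): e=[6,35,-19] → ·
    (3,4)@(7, 9): e=[6,13,3] → █
    (4,4)@(9, 9): e=[6,-9,25] → ·
    (3,5)@(7, 11): e=[10,29,-17] → ·
    (4,5)@(9, 11): e=[10,7,5] → █
    (5,5)@(11, 11): e=[10,-15,27] → ·
    (4,6)@(9, 13): e=[14,23,-15] → ·
    (5,6)@(11, 13): e=[14,1,7] → █
    (6,6)@(13, 13): e=[14,-21,29] → ·
    (5,7)@(11, 15): e=[18,17,-13] → ·
  covered (4 px):
    · · · · · · · · · ·
    · · · · · · · · · ·
    · · · · · · · · · ·
    · · █ · · · · · · ·
    · · · █ · · · · · ·
    · · · · █ · · · · ·
    · · · · · █ · · · ·
    · · · · · · · · · ·
    · · · · · · · · · ·
    · · · · · · · · · ·
    · · · · · · · · · ·
    · · · · · · · · · ·

Final: [[4,8],[3,9],[4,9],[5,9]]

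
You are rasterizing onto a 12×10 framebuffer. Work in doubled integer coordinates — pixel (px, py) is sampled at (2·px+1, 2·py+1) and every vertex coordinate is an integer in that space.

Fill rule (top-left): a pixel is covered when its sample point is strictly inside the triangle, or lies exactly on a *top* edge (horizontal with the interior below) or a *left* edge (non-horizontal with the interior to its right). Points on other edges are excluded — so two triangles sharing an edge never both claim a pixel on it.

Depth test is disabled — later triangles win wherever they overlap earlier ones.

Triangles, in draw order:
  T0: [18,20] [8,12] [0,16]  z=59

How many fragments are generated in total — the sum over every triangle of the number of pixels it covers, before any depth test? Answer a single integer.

T0:
  2·area = 104  (B↔C swapped to make it positive)
  edge (18, 20)→(0, 16): d=(-18,-4) top-left  bias=+0
  edge (0, 16)→(8, 12): d=(8,-4) top-left  bias=+0
  edge (8, 12)→(18, 20): d=(10,8) right/bottom  bias=-1
    (3,6)@(7, 13): e=[82,4,18] → █
    (4,6)@(9, 13): e=[90,12,2] → █
    (5,6)@(11, 13): e=[98,20,-14] → ·
    (1,7)@(3, 15): e=[30,4,70] → █
    (2,7)@(5, 15): e=[38,12,54] → █
    (5,7)@(11, 15): e=[62,36,6] → █
    (6,7)@(13, 15): e=[70,44,-10] → ·
    (1,8)@(3, 17): e=[-6,20,90] → ·
    (2,8)@(5, 17): e=[2,28,74] → █
    (6,8)@(13, 17): e=[34,60,10] → █
    (7,8)@(15, 17): e=[42,68,-6] → ·
    (2,9)@(5, 19): e=[-34,44,94] → ·
  covered (13 px):
    · · · · · · · · · · · ·
    · · · · · · · · · · · ·
    · · · · · · · · · · · ·
    · · · · · · · · · · · ·
    · · · · · · · · · · · ·
    · · · · · · · · · · · ·
    · · · █ █ · · · · · · ·
    · █ █ █ █ █ · · · · · ·
    · · █ █ █ █ █ · · · · ·
    · · · · · · · █ · · · ·

Answer: 13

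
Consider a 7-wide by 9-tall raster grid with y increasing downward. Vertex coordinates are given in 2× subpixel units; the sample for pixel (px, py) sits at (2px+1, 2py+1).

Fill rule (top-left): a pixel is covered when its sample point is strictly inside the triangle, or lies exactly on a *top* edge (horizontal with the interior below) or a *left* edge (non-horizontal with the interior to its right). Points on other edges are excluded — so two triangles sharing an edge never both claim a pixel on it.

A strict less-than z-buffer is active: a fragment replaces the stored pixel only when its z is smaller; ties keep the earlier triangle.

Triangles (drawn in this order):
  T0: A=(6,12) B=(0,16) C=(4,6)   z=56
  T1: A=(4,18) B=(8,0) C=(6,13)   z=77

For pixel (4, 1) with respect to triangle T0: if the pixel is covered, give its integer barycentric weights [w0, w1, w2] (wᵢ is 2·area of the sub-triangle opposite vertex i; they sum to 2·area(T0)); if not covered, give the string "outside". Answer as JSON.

T0:
  2·area = 44
  edge (6, 12)→(0, 16): d=(-6,4) right/bottom  bias=-1
  edge (0, 16)→(4, 6): d=(4,-10) top-left  bias=+0
  edge (4, 6)→(6, 12): d=(2,6) right/bottom  bias=-1
    (1,1)@(3, 3): e=[66,-22,0] → .  [on edge]
    (1,4)@(3, 9): e=[30,2,12] → X
    (2,4)@(5, 9): e=[22,22,0] → .  [on edge]
    (1,5)@(3, 11): e=[18,10,16] → X
    (2,5)@(5, 11): e=[10,30,4] → X
    (3,5)@(7, 11): e=[2,50,-8] → .
    (1,6)@(3, 13): e=[6,18,20] → X
    (2,6)@(5, 13): e=[-2,38,8] → .
    (0,7)@(1, 15): e=[2,6,36] → X
    (1,7)@(3, 15): e=[-6,26,24] → .
    (3,7)@(7, 15): e=[-22,66,0] → .  [on edge]
    (0,8)@(1, 17): e=[-10,14,40] → .
  covered (5 px):
    . . . . . . .
    . . . . . . .
    . . . . . . .
    . . . . . . .
    . X . . . . .
    . X X . . . .
    . X . . . . .
    X . . . . . .
    . . . . . . .
T1:
  2·area = 16
  edge (4, 18)→(8, 0): d=(4,-18) top-left  bias=+0
  edge (8, 0)→(6, 13): d=(-2,13) right/bottom  bias=-1
  edge (6, 13)→(4, 18): d=(-2,5) right/bottom  bias=-1
    (3,2)@(7, 5): e=[2,3,11] → X
    (4,2)@(9, 5): e=[38,-23,1] → .
    (3,3)@(7, 7): e=[10,-1,7] → .
    (2,7)@(5, 15): e=[6,9,1] → X
    (3,7)@(7, 15): e=[42,-17,-9] → .
    (2,8)@(5, 17): e=[14,5,-3] → .
  covered (2 px):
    . . . . . . .
    . . . . . . .
    . . . X . . .
    . . . . . . .
    . . . . . . .
    . . . . . . .
    . . . . . . .
    . . X . . . .
    . . . . . . .

Answer: "outside"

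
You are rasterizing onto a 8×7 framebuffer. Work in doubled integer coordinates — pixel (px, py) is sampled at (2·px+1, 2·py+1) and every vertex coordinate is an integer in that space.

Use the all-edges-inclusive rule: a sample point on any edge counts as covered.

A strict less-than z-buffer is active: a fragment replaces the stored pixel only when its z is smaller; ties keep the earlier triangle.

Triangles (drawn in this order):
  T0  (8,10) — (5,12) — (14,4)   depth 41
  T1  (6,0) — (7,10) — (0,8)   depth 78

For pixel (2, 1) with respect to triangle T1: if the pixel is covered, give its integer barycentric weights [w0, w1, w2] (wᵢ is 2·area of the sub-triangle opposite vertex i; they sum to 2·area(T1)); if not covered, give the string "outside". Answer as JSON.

T0:
  2·area = 6
  edge (8, 10)→(5, 12): d=(-3,2) inclusive
  edge (5, 12)→(14, 4): d=(9,-8) inclusive
  edge (14, 4)→(8, 10): d=(-6,6) inclusive
    (7,1)@(15, 3): e=[7,-1,0] → ·  [on edge]
    (6,2)@(13, 5): e=[5,1,0] → █  [on edge]
    (7,2)@(15, 5): e=[1,17,-12] → ·
    (5,3)@(11, 7): e=[3,3,0] → █  [on edge]
    (6,3)@(13, 7): e=[-1,19,-12] → ·
    (4,4)@(9, 9): e=[1,5,0] → █  [on edge]
    (5,4)@(11, 9): e=[-3,21,-12] → ·
    (3,5)@(7, 11): e=[-1,7,0] → ·  [on edge]
    (4,5)@(9, 11): e=[-5,23,-12] → ·
    (2,6)@(5, 13): e=[-3,9,0] → ·  [on edge]
  covered (3 px):
    · · · · · · · ·
    · · · · · · · ·
    · · · · · · █ ·
    · · · · · █ · ·
    · · · · █ · · ·
    · · · · · · · ·
    · · · · · · · ·
T1:
  2·area = 68
  edge (6, 0)→(7, 10): d=(1,10) inclusive
  edge (7, 10)→(0, 8): d=(-7,-2) inclusive
  edge (0, 8)→(6, 0): d=(6,-8) inclusive
    (2,1)@(5, 3): e=[13,45,10] → █
    (3,1)@(7, 3): e=[-7,49,26] → ·
    (1,2)@(3, 5): e=[35,27,6] → █
    (3,2)@(7, 5): e=[-5,35,38] → ·
    (0,3)@(1, 7): e=[57,9,2] → █
    (3,3)@(7, 7): e=[-3,21,50] → ·
    (0,4)@(1, 9): e=[59,-5,14] → ·
    (1,4)@(3, 9): e=[39,-1,30] → ·
    (2,4)@(5, 9): e=[19,3,46] → █
    (3,4)@(7, 9): e=[-1,7,62] → ·
    (2,5)@(5, 11): e=[21,-11,58] → ·
  covered (7 px):
    · · · · · · · ·
    · · █ · · · · ·
    · █ █ · · · · ·
    █ █ █ · · · · ·
    · · █ · · · · ·
    · · · · · · · ·
    · · · · · · · ·

Answer: [45,10,13]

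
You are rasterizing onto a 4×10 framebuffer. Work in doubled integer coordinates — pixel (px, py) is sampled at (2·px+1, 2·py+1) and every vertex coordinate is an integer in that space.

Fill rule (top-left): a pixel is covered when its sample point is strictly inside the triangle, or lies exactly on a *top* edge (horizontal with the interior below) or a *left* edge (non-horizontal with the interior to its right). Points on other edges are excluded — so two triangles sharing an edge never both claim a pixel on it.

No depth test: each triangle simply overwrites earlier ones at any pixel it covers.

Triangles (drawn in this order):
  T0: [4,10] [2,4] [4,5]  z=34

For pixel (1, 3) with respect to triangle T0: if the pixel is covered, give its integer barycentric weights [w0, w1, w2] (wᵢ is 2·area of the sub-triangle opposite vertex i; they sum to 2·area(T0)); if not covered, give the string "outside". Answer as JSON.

T0:
  2·area = 10
  edge (4, 10)→(2, 4): d=(-2,-6) top-left  bias=+0
  edge (2, 4)→(4, 5): d=(2,1) right/bottom  bias=-1
  edge (4, 5)→(4, 10): d=(0,5) right/bottom  bias=-1
    (0,0)@(1, 1): e=[0,-5,15] → .  [on edge]
    (1,2)@(3, 5): e=[4,1,5] → X
    (2,2)@(5, 5): e=[16,-1,-5] → .
    (1,3)@(3, 7): e=[0,5,5] → X  [on edge]
    (2,3)@(5, 7): e=[12,3,-5] → .
    (1,4)@(3, 9): e=[-4,9,5] → .
    (2,6)@(5, 13): e=[0,15,-5] → .  [on edge]
    (3,9)@(7, 19): e=[0,25,-15] → .  [on edge]
  covered (2 px):
    . . . .
    . . . .
    . X . .
    . X . .
    . . . .
    . . . .
    . . . .
    . . . .
    . . . .
    . . . .

Answer: [5,5,0]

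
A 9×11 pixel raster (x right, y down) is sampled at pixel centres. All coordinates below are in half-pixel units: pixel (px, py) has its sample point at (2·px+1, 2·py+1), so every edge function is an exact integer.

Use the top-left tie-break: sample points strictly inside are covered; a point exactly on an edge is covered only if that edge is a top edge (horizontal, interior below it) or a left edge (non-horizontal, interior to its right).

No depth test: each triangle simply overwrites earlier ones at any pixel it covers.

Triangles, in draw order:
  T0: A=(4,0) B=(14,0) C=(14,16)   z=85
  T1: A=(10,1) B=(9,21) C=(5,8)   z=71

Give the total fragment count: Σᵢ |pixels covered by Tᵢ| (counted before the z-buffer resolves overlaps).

T0:
  2·area = 160
  edge (4, 0)→(14, 0): d=(10,0) top-left  bias=+0
  edge (14, 0)→(14, 16): d=(0,16) right/bottom  bias=-1
  edge (14, 16)→(4, 0): d=(-10,-16) top-left  bias=+0
    (2,0)@(5, 1): e=[10,144,6] → █
    (3,0)@(7, 1): e=[10,112,38] → █
    (4,0)@(9, 1): e=[10,80,70] → █
    (5,0)@(11, 1): e=[10,48,102] → █
    (6,0)@(13, 1): e=[10,16,134] → █
    (7,0)@(15, 1): e=[10,-16,166] → ·
    (2,1)@(5, 3): e=[30,144,-14] → ·
    (3,1)@(7, 3): e=[30,112,18] → █
    (7,1)@(15, 3): e=[30,-16,146] → ·
    (3,2)@(7, 5): e=[50,112,-2] → ·
    (4,2)@(9, 5): e=[50,80,30] → █
    (7,2)@(15, 5): e=[50,-16,126] → ·
  covered (20 px):
    · · █ █ █ █ █ · ·
    · · · █ █ █ █ · ·
    · · · · █ █ █ · ·
    · · · · █ █ █ · ·
    · · · · · █ █ · ·
    · · · · · █ █ · ·
    · · · · · · █ · ·
    · · · · · · · · ·
    · · · · · · · · ·
    · · · · · · · · ·
    · · · · · · · · ·
T1:
  2·area = 93
  edge (10, 1)→(9, 21): d=(-1,20) right/bottom  bias=-1
  edge (9, 21)→(5, 8): d=(-4,-13) top-left  bias=+0
  edge (5, 8)→(10, 1): d=(5,-7) top-left  bias=+0
    (4,1)@(9, 3): e=[18,72,3] → █
    (5,1)@(11, 3): e=[-22,98,17] → ·
    (4,2)@(9, 5): e=[16,64,13] → █
    (5,2)@(11, 5): e=[-24,90,27] → ·
    (3,3)@(7, 7): e=[54,30,9] → █
    (5,3)@(11, 7): e=[-26,82,37] → ·
    (3,4)@(7, 9): e=[52,22,19] → █
    (5,4)@(11, 9): e=[-28,74,47] → ·
    (3,5)@(7, 11): e=[50,14,29] → █
    (5,5)@(11, 11): e=[-30,66,57] → ·
    (3,6)@(7, 13): e=[48,6,39] → █
    (5,6)@(11, 13): e=[-32,58,67] → ·
    (4,10)@(9, 21): e=[0,0,93] → ·  [on edge]
  covered (13 px):
    · · · · · · · · ·
    · · · · █ · · · ·
    · · · · █ · · · ·
    · · · █ █ · · · ·
    · · · █ █ · · · ·
    · · · █ █ · · · ·
    · · · █ █ · · · ·
    · · · · █ · · · ·
    · · · · █ · · · ·
    · · · · █ · · · ·
    · · · · · · · · ·

Final: 33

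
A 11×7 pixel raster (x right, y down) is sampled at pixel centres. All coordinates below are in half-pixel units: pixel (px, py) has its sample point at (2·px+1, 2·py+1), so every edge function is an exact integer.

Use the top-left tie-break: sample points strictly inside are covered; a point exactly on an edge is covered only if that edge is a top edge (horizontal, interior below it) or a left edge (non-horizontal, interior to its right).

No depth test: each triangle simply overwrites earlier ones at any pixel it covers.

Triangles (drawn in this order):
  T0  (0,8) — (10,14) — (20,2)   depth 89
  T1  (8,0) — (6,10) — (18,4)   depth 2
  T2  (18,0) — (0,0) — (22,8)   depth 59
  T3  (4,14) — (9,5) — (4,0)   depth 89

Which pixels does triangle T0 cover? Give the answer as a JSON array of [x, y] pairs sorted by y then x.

T0:
  2·area = 180  (B↔C swapped to make it positive)
  edge (0, 8)→(20, 2): d=(20,-6) top-left  bias=+0
  edge (20, 2)→(10, 14): d=(-10,12) right/bottom  bias=-1
  edge (10, 14)→(0, 8): d=(-10,-6) top-left  bias=+0
    (8,1)@(17, 3): e=[2,26,152] → █
    (9,1)@(19, 3): e=[14,2,164] → █
    (10,1)@(21, 3): e=[26,-22,176] → ·
    (5,2)@(11, 5): e=[6,78,96] → █
    (6,2)@(13, 5): e=[18,54,108] → █
    (7,2)@(15, 5): e=[30,30,120] → █
    (9,2)@(19, 5): e=[54,-18,144] → ·
    (2,3)@(5, 7): e=[10,130,40] → █
    (3,3)@(7, 7): e=[22,106,52] → █
    (4,3)@(9, 7): e=[34,82,64] → █
    (8,3)@(17, 7): e=[82,-14,112] → ·
    (1,4)@(3, 9): e=[38,134,8] → █
    (2,5)@(5, 11): e=[90,90,0] → █  [on edge]
  covered (23 px):
    · · · · · · · · · · ·
    · · · · · · · · █ █ ·
    · · · · · █ █ █ █ · ·
    · · █ █ █ █ █ █ · · ·
    · █ █ █ █ █ █ · · · ·
    · · █ █ █ █ · · · · ·
    · · · · █ · · · · · ·
T1:
  2·area = 108  (B↔C swapped to make it positive)
  edge (8, 0)→(18, 4): d=(10,4) right/bottom  bias=-1
  edge (18, 4)→(6, 10): d=(-12,6) right/bottom  bias=-1
  edge (6, 10)→(8, 0): d=(2,-10) top-left  bias=+0
    (4,0)@(9, 1): e=[6,90,12] → █
    (5,0)@(11, 1): e=[-2,78,32] → ·
    (4,1)@(9, 3): e=[26,66,16] → █
    (5,1)@(11, 3): e=[18,54,36] → █
    (6,1)@(13, 3): e=[10,42,56] → █
    (7,1)@(15, 3): e=[2,30,76] → █
    (8,1)@(17, 3): e=[-6,18,96] → ·
    (3,2)@(7, 5): e=[54,54,0] → █  [on edge]
    (8,2)@(17, 5): e=[14,-6,100] → ·
    (3,3)@(7, 7): e=[74,30,4] → █
    (6,3)@(13, 7): e=[50,-6,64] → ·
    (7,3)@(15, 7): e=[42,-18,84] → ·
  covered (14 px):
    · · · · █ · · · · · ·
    · · · · █ █ █ █ · · ·
    · · · █ █ █ █ █ · · ·
    · · · █ █ █ · · · · ·
    · · · █ · · · · · · ·
    · · · · · · · · · · ·
    · · · · · · · · · · ·
T2:
  2·area = 144  (B↔C swapped to make it positive)
  edge (18, 0)→(22, 8): d=(4,8) right/bottom  bias=-1
  edge (22, 8)→(0, 0): d=(-22,-8) top-left  bias=+0
  edge (0, 0)→(18, 0): d=(18,0) top-left  bias=+0
    (1,0)@(3, 1): e=[124,2,18] → █
    (2,0)@(5, 1): e=[108,18,18] → █
    (3,0)@(7, 1): e=[92,34,18] → █
    (4,0)@(9, 1): e=[76,50,18] → █
    (5,0)@(11, 1): e=[60,66,18] → █
    (6,0)@(13, 1): e=[44,82,18] → █
    (7,0)@(15, 1): e=[28,98,18] → █
    (8,0)@(17, 1): e=[12,114,18] → █
    (9,0)@(19, 1): e=[-4,130,18] → ·
    (1,1)@(3, 3): e=[132,-42,54] → ·
    (2,1)@(5, 3): e=[116,-26,54] → ·
    (3,1)@(7, 3): e=[100,-10,54] → ·
  covered (18 px):
    · █ █ █ █ █ █ █ █ · ·
    · · · · █ █ █ █ █ █ ·
    · · · · · · · █ █ █ ·
    · · · · · · · · · · █
    · · · · · · · · · · ·
    · · · · · · · · · · ·
    · · · · · · · · · · ·
T3:
  2·area = 70  (B↔C swapped to make it positive)
  edge (4, 14)→(4, 0): d=(0,-14) top-left  bias=+0
  edge (4, 0)→(9, 5): d=(5,5) right/bottom  bias=-1
  edge (9, 5)→(4, 14): d=(-5,9) right/bottom  bias=-1
    (2,0)@(5, 1): e=[14,0,56] → ·  [on edge]
    (2,1)@(5, 3): e=[14,10,46] → █
    (3,1)@(7, 3): e=[42,0,28] → ·  [on edge]
    (2,2)@(5, 5): e=[14,20,36] → █
    (3,2)@(7, 5): e=[42,10,18] → █
    (4,2)@(9, 5): e=[70,0,0] → ·  [on edge]
    (2,3)@(5, 7): e=[14,30,26] → █
    (4,3)@(9, 7): e=[70,10,-10] → ·
    (5,3)@(11, 7): e=[98,0,-28] → ·  [on edge]
    (2,4)@(5, 9): e=[14,40,16] → █
    (3,4)@(7, 9): e=[42,30,-2] → ·
    (6,4)@(13, 9): e=[126,0,-56] → ·  [on edge]
    (7,5)@(15, 11): e=[154,0,-84] → ·  [on edge]
    (8,6)@(17, 13): e=[182,0,-112] → ·  [on edge]
  covered (7 px):
    · · · · · · · · · · ·
    · · █ · · · · · · · ·
    · · █ █ · · · · · · ·
    · · █ █ · · · · · · ·
    · · █ · · · · · · · ·
    · · █ · · · · · · · ·
    · · · · · · · · · · ·

Result: [[8,1],[9,1],[5,2],[6,2],[7,2],[8,2],[2,3],[3,3],[4,3],[5,3],[6,3],[7,3],[1,4],[2,4],[3,4],[4,4],[5,4],[6,4],[2,5],[3,5],[4,5],[5,5],[4,6]]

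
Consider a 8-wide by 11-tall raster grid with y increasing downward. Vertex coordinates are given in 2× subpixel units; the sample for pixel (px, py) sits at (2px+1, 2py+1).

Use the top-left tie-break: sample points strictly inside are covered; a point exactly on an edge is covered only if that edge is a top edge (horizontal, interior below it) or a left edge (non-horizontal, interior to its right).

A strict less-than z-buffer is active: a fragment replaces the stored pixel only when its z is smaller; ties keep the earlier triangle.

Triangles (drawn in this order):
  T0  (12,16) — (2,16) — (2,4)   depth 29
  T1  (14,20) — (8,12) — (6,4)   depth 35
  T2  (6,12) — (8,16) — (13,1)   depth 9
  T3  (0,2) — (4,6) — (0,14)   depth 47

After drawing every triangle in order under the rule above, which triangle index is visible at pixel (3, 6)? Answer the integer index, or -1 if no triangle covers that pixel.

T0:
  2·area = 120
  edge (12, 16)→(2, 16): d=(-10,0) right/bottom  bias=-1
  edge (2, 16)→(2, 4): d=(0,-12) top-left  bias=+0
  edge (2, 4)→(12, 16): d=(10,12) right/bottom  bias=-1
    (1,3)@(3, 7): e=[90,12,18] → █
    (2,3)@(5, 7): e=[90,36,-6] → ·
    (1,4)@(3, 9): e=[70,12,38] → █
    (2,4)@(5, 9): e=[70,36,14] → █
    (3,4)@(7, 9): e=[70,60,-10] → ·
    (1,5)@(3, 11): e=[50,12,58] → █
    (3,5)@(7, 11): e=[50,60,10] → █
    (4,5)@(9, 11): e=[50,84,-14] → ·
    (1,6)@(3, 13): e=[30,12,78] → █
    (4,6)@(9, 13): e=[30,84,6] → █
    (5,6)@(11, 13): e=[30,108,-18] → ·
    (1,7)@(3, 15): e=[10,12,98] → █
  covered (15 px):
    · · · · · · · ·
    · · · · · · · ·
    · · · · · · · ·
    · █ · · · · · ·
    · █ █ · · · · ·
    · █ █ █ · · · ·
    · █ █ █ █ · · ·
    · █ █ █ █ █ · ·
    · · · · · · · ·
    · · · · · · · ·
    · · · · · · · ·
T1:
  2·area = 32
  edge (14, 20)→(8, 12): d=(-6,-8) top-left  bias=+0
  edge (8, 12)→(6, 4): d=(-2,-8) top-left  bias=+0
  edge (6, 4)→(14, 20): d=(8,16) right/bottom  bias=-1
    (3,3)@(7, 7): e=[22,2,8] → █
    (4,3)@(9, 7): e=[38,18,-24] → ·
    (3,4)@(7, 9): e=[10,-2,24] → ·
    (4,5)@(9, 11): e=[14,10,8] → █
    (5,5)@(11, 11): e=[30,26,-24] → ·
    (4,6)@(9, 13): e=[2,6,24] → █
    (5,6)@(11, 13): e=[18,22,-8] → ·
    (4,7)@(9, 15): e=[-10,2,40] → ·
    (5,7)@(11, 15): e=[6,18,8] → █
    (6,7)@(13, 15): e=[22,34,-24] → ·
    (5,8)@(11, 17): e=[-6,14,24] → ·
  covered (4 px):
    · · · · · · · ·
    · · · · · · · ·
    · · · · · · · ·
    · · · █ · · · ·
    · · · · · · · ·
    · · · · █ · · ·
    · · · · █ · · ·
    · · · · · █ · ·
    · · · · · · · ·
    · · · · · · · ·
    · · · · · · · ·
T2:
  2·area = 50  (B↔C swapped to make it positive)
  edge (6, 12)→(13, 1): d=(7,-11) top-left  bias=+0
  edge (13, 1)→(8, 16): d=(-5,15) right/bottom  bias=-1
  edge (8, 16)→(6, 12): d=(-2,-4) top-left  bias=+0
    (6,0)@(13, 1): e=[0,0,50] → ·  [on edge]
    (5,2)@(11, 5): e=[6,10,34] → █
    (6,2)@(13, 5): e=[28,-20,42] → ·
    (5,3)@(11, 7): e=[20,0,30] → ·  [on edge]
    (4,4)@(9, 9): e=[12,20,18] → █
    (5,4)@(11, 9): e=[34,-10,26] → ·
    (3,5)@(7, 11): e=[4,40,6] → █
    (5,5)@(11, 11): e=[48,-20,22] → ·
    (3,6)@(7, 13): e=[18,30,2] → █
    (4,6)@(9, 13): e=[40,0,10] → ·  [on edge]
    (3,7)@(7, 15): e=[32,20,-2] → ·
    (3,9)@(7, 19): e=[60,0,-10] → ·  [on edge]
  covered (5 px):
    · · · · · · · ·
    · · · · · · · ·
    · · · · · █ · ·
    · · · · · · · ·
    · · · · █ · · ·
    · · · █ █ · · ·
    · · · █ · · · ·
    · · · · · · · ·
    · · · · · · · ·
    · · · · · · · ·
    · · · · · · · ·
T3:
  2·area = 48
  edge (0, 2)→(4, 6): d=(4,4) right/bottom  bias=-1
  edge (4, 6)→(0, 14): d=(-4,8) right/bottom  bias=-1
  edge (0, 14)→(0, 2): d=(0,-12) top-left  bias=+0
    (0,1)@(1, 3): e=[0,36,12] → ·  [on edge]
    (0,2)@(1, 5): e=[8,28,12] → █
    (1,2)@(3, 5): e=[0,12,36] → ·  [on edge]
    (0,3)@(1, 7): e=[16,20,12] → █
    (1,3)@(3, 7): e=[8,4,36] → █
    (2,3)@(5, 7): e=[0,-12,60] → ·  [on edge]
    (0,4)@(1, 9): e=[24,12,12] → █
    (1,4)@(3, 9): e=[16,-4,36] → ·
    (3,4)@(7, 9): e=[0,-36,84] → ·  [on edge]
    (0,5)@(1, 11): e=[32,4,12] → █
    (1,5)@(3, 11): e=[24,-12,36] → ·
    (4,5)@(9, 11): e=[0,-60,108] → ·  [on edge]
    (5,6)@(11, 13): e=[0,-84,132] → ·  [on edge]
    (6,7)@(13, 15): e=[0,-108,156] → ·  [on edge]
    (7,8)@(15, 17): e=[0,-132,180] → ·  [on edge]
  covered (5 px):
    · · · · · · · ·
    · · · · · · · ·
    █ · · · · · · ·
    █ █ · · · · · ·
    █ · · · · · · ·
    █ · · · · · · ·
    · · · · · · · ·
    · · · · · · · ·
    · · · · · · · ·
    · · · · · · · ·
    · · · · · · · ·

Z-buffer (winner per pixel, '.' = empty):
  . . . . . . . .
  . . . . . . . .
  3 . . . . 2 . .
  3 0 . 1 . . . .
  3 0 0 . 2 . . .
  3 0 0 2 2 . . .
  . 0 0 2 0 . . .
  . 0 0 0 0 0 . .
  . . . . . . . .
  . . . . . . . .
  . . . . . . . .

Answer: 2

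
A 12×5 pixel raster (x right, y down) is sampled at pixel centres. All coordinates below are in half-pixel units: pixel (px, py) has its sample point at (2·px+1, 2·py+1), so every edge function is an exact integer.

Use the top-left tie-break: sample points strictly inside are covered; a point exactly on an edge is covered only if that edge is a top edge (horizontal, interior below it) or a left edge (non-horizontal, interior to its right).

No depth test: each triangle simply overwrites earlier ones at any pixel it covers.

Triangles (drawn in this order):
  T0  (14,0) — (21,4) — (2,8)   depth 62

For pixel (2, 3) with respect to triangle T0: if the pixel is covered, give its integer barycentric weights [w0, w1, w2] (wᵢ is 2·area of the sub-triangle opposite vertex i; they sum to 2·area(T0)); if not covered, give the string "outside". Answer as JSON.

T0:
  2·area = 104
  edge (14, 0)→(21, 4): d=(7,4) right/bottom  bias=-1
  edge (21, 4)→(2, 8): d=(-19,4) right/bottom  bias=-1
  edge (2, 8)→(14, 0): d=(12,-8) top-left  bias=+0
    (6,0)@(13, 1): e=[11,89,4] → X
    (7,0)@(15, 1): e=[3,81,20] → X
    (8,0)@(17, 1): e=[-5,73,36] → .
    (5,1)@(11, 3): e=[33,59,12] → X
    (8,1)@(17, 3): e=[9,35,60] → X
    (9,1)@(19, 3): e=[1,27,76] → X
    (10,1)@(21, 3): e=[-7,19,92] → .
    (3,2)@(7, 5): e=[63,37,4] → X
    (4,2)@(9, 5): e=[55,29,20] → X
    (8,2)@(17, 5): e=[23,-3,84] → .
    (9,2)@(19, 5): e=[15,-11,100] → .
    (2,3)@(5, 7): e=[85,7,12] → X
  covered (13 px):
    . . . . . . X X . . . .
    . . . . . X X X X X . .
    . . . X X X X X . . . .
    . . X . . . . . . . . .
    . . . . . . . . . . . .

Result: [7,12,85]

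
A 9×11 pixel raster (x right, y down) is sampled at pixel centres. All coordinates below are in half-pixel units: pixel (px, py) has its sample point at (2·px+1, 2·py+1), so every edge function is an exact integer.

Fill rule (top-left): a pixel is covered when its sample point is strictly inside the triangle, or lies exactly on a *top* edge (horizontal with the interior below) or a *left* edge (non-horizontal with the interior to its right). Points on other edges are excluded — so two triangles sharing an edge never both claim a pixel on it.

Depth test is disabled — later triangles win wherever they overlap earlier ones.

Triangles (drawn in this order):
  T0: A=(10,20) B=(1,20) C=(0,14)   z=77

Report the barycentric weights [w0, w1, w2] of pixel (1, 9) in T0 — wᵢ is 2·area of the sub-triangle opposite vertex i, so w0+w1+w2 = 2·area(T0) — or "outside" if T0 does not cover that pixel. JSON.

T0:
  2·area = 54
  edge (10, 20)→(1, 20): d=(-9,0) right/bottom  bias=-1
  edge (1, 20)→(0, 14): d=(-1,-6) top-left  bias=+0
  edge (0, 14)→(10, 20): d=(10,6) right/bottom  bias=-1
    (0,7)@(1, 15): e=[45,5,4] → X
    (1,7)@(3, 15): e=[45,17,-8] → .
    (0,8)@(1, 17): e=[27,3,24] → X
    (1,8)@(3, 17): e=[27,15,12] → X
    (2,8)@(5, 17): e=[27,27,0] → .  [on edge]
    (0,9)@(1, 19): e=[9,1,44] → X
    (2,9)@(5, 19): e=[9,25,20] → X
    (3,9)@(7, 19): e=[9,37,8] → X
    (4,9)@(9, 19): e=[9,49,-4] → .
    (0,10)@(1, 21): e=[-9,-1,64] → .
    (1,10)@(3, 21): e=[-9,11,52] → .
    (2,10)@(5, 21): e=[-9,23,40] → .
  covered (7 px):
    . . . . . . . . .
    . . . . . . . . .
    . . . . . . . . .
    . . . . . . . . .
    . . . . . . . . .
    . . . . . . . . .
    . . . . . . . . .
    X . . . . . . . .
    X X . . . . . . .
    X X X X . . . . .
    . . . . . . . . .

Result: [13,32,9]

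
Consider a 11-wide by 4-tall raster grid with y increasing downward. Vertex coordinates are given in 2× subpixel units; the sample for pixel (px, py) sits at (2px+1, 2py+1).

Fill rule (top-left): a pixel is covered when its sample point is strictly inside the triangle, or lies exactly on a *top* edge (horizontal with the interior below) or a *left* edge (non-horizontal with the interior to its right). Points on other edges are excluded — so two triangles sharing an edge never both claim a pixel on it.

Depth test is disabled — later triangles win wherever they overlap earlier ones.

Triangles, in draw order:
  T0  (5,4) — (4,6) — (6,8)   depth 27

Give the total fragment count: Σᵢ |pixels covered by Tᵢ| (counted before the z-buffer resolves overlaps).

T0:
  2·area = 6  (B↔C swapped to make it positive)
  edge (5, 4)→(6, 8): d=(1,4) right/bottom  bias=-1
  edge (6, 8)→(4, 6): d=(-2,-2) top-left  bias=+0
  edge (4, 6)→(5, 4): d=(1,-2) top-left  bias=+0
    (0,1)@(1, 3): e=[15,0,-9] → ·  [on edge]
    (1,2)@(3, 5): e=[9,0,-3] → ·  [on edge]
    (2,2)@(5, 5): e=[1,4,1] → █
    (3,2)@(7, 5): e=[-7,8,5] → ·
    (2,3)@(5, 7): e=[3,0,3] → █  [on edge]
    (3,3)@(7, 7): e=[-5,4,7] → ·
  covered (2 px):
    · · · · · · · · · · ·
    · · · · · · · · · · ·
    · · █ · · · · · · · ·
    · · █ · · · · · · · ·

Answer: 2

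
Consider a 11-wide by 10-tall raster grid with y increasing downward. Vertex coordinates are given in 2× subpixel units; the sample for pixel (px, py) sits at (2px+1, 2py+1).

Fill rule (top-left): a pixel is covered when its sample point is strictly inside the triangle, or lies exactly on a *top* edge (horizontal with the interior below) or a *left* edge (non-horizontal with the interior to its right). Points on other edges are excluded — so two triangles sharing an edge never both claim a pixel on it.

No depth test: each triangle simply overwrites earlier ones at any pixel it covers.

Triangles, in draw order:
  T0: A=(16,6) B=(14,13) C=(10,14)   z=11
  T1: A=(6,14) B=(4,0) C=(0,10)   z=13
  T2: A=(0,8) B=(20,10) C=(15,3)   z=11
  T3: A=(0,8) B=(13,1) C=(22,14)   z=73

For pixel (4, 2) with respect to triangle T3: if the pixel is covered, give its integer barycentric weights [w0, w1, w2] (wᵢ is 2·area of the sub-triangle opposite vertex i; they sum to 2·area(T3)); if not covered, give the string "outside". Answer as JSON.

T0:
  2·area = 26
  edge (16, 6)→(14, 13): d=(-2,7) right/bottom  bias=-1
  edge (14, 13)→(10, 14): d=(-4,1) right/bottom  bias=-1
  edge (10, 14)→(16, 6): d=(6,-8) top-left  bias=+0
    (7,4)@(15, 9): e=[1,15,10] → #
    (8,4)@(17, 9): e=[-13,13,26] → ·
    (6,5)@(13, 11): e=[11,9,6] → #
    (7,5)@(15, 11): e=[-3,7,22] → ·
    (5,6)@(11, 13): e=[21,3,2] → #
    (7,6)@(15, 13): e=[-7,-1,34] → ·
    (5,7)@(11, 15): e=[17,-5,14] → ·
    (6,7)@(13, 15): e=[3,-7,30] → ·
  covered (4 px):
    · · · · · · · · · · ·
    · · · · · · · · · · ·
    · · · · · · · · · · ·
    · · · · · · · · · · ·
    · · · · · · · # · · ·
    · · · · · · # · · · ·
    · · · · · # # · · · ·
    · · · · · · · · · · ·
    · · · · · · · · · · ·
    · · · · · · · · · · ·
T1:
  2·area = 76  (B↔C swapped to make it positive)
  edge (6, 14)→(0, 10): d=(-6,-4) top-left  bias=+0
  edge (0, 10)→(4, 0): d=(4,-10) top-left  bias=+0
  edge (4, 0)→(6, 14): d=(2,14) right/bottom  bias=-1
    (1,1)@(3, 3): e=[54,2,20] → #
    (2,1)@(5, 3): e=[62,22,-8] → ·
    (1,2)@(3, 5): e=[42,10,24] → #
    (2,2)@(5, 5): e=[50,30,-4] → ·
    (1,3)@(3, 7): e=[30,18,28] → #
    (2,3)@(5, 7): e=[38,38,0] → ·  [on edge]
    (0,4)@(1, 9): e=[10,6,60] → #
    (2,4)@(5, 9): e=[26,46,4] → #
    (3,4)@(7, 9): e=[34,66,-24] → ·
    (0,5)@(1, 11): e=[-2,14,64] → ·
    (1,5)@(3, 11): e=[6,34,36] → #
    (3,5)@(7, 11): e=[22,74,-20] → ·
  covered (9 px):
    · · · · · · · · · · ·
    · # · · · · · · · · ·
    · # · · · · · · · · ·
    · # · · · · · · · · ·
    # # # · · · · · · · ·
    · # # · · · · · · · ·
    · · # · · · · · · · ·
    · · · · · · · · · · ·
    · · · · · · · · · · ·
    · · · · · · · · · · ·
T2:
  2·area = 130  (B↔C swapped to make it positive)
  edge (0, 8)→(15, 3): d=(15,-5) top-left  bias=+0
  edge (15, 3)→(20, 10): d=(5,7) right/bottom  bias=-1
  edge (20, 10)→(0, 8): d=(-20,-2) top-left  bias=+0
    (10,0)@(21, 1): e=[0,-52,182] → ·  [on edge]
    (7,1)@(15, 3): e=[0,0,130] → ·  [on edge]
    (4,2)@(9, 5): e=[0,52,78] → #  [on edge]
    (5,2)@(11, 5): e=[10,38,82] → #
    (6,2)@(13, 5): e=[20,24,86] → #
    (7,2)@(15, 5): e=[30,10,90] → #
    (8,2)@(17, 5): e=[40,-4,94] → ·
    (1,3)@(3, 7): e=[0,104,26] → #  [on edge]
    (2,3)@(5, 7): e=[10,90,30] → #
    (3,3)@(7, 7): e=[20,76,34] → #
    (8,3)@(17, 7): e=[70,6,54] → #
    (9,3)@(19, 7): e=[80,-8,58] → ·
  covered (17 px):
    · · · · · · · · · · ·
    · · · · · · · · · · ·
    · · · · # # # # · · ·
    · # # # # # # # # · ·
    · · · · · # # # # # ·
    · · · · · · · · · · ·
    · · · · · · · · · · ·
    · · · · · · · · · · ·
    · · · · · · · · · · ·
    · · · · · · · · · · ·
T3:
  2·area = 232
  edge (0, 8)→(13, 1): d=(13,-7) top-left  bias=+0
  edge (13, 1)→(22, 14): d=(9,13) right/bottom  bias=-1
  edge (22, 14)→(0, 8): d=(-22,-6) top-left  bias=+0
    (6,0)@(13, 1): e=[0,0,232] → ·  [on edge]
    (5,1)@(11, 3): e=[12,44,176] → #
    (6,1)@(13, 3): e=[26,18,188] → #
    (7,1)@(15, 3): e=[40,-8,200] → ·
    (3,2)@(7, 5): e=[10,114,108] → #
    (4,2)@(9, 5): e=[24,88,120] → #
    (7,2)@(15, 5): e=[66,10,156] → #
    (8,2)@(17, 5): e=[80,-16,168] → ·
    (1,3)@(3, 7): e=[8,184,40] → #
    (2,3)@(5, 7): e=[22,158,52] → #
    (8,3)@(17, 7): e=[106,2,124] → #
    (9,3)@(19, 7): e=[120,-24,136] → ·
    (5,5)@(11, 11): e=[116,116,0] → #  [on edge]
  covered (29 px):
    · · · · · · · · · · ·
    · · · · · # # · · · ·
    · · · # # # # # · · ·
    · # # # # # # # # · ·
    · · # # # # # # # · ·
    · · · · · # # # # # ·
    · · · · · · · · · # #
    · · · · · · · · · · ·
    · · · · · · · · · · ·
    · · · · · · · · · · ·

Result: [88,120,24]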